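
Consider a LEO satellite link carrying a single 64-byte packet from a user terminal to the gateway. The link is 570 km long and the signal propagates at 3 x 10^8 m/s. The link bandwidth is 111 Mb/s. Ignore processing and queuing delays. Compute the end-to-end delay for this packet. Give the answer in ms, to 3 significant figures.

L = 64 × 8 = 512 bits.
Transmission delay = L/R = 512 / 111000000 = 0.00461261 ms.
Propagation delay = d/s = 570000 m / 300000000 m/s = 1.9 ms.
Total = 1.90 ms.

1.90 ms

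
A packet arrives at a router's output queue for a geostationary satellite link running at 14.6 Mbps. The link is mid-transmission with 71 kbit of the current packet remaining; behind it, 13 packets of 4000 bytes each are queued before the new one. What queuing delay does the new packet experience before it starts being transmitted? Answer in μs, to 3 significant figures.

33400 μs

Each queued packet: L/R = 32000/14600000 = 2191.78 μs.
13 queued → 28493.2 μs.
Plus remaining 71000 bits of current packet: 4863.01 μs.
Queuing delay = 33400 μs.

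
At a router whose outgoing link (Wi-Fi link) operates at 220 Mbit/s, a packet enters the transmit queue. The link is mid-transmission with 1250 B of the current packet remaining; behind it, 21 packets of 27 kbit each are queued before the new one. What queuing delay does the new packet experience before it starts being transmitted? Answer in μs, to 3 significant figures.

Each queued packet: L/R = 27000/220000000 = 122.727 μs.
21 queued → 2577.27 μs.
Plus remaining 10000 bits of current packet: 45.4545 μs.
Queuing delay = 2620 μs.

2620 μs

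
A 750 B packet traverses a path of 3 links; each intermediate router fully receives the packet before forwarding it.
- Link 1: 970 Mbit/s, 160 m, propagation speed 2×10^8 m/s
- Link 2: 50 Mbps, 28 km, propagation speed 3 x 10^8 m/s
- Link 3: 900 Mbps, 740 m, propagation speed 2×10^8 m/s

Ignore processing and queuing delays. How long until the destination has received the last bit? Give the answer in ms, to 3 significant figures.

0.231 ms

L = 750 × 8 = 6000 bits.
Transmission delays (L/R per hop): 0.00618557, 0.12, 0.00666667 ms; sum = 0.132852 ms.
Propagation delays (d/s per hop): 0.0008, 0.0933333, 0.0037 ms; sum = 0.0978333 ms.
End-to-end = 0.231 ms.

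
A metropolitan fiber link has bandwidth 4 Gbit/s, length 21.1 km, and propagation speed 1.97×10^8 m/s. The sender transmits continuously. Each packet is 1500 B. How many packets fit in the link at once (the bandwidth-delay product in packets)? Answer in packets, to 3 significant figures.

Propagation delay = 21100 / 197000000 = 0.000107107 s.
BDP = R × t_prop = 4000000000 × 0.000107107 = 428426 bits.
In packets of 12000 bits: 35.7 packets.

35.7 packets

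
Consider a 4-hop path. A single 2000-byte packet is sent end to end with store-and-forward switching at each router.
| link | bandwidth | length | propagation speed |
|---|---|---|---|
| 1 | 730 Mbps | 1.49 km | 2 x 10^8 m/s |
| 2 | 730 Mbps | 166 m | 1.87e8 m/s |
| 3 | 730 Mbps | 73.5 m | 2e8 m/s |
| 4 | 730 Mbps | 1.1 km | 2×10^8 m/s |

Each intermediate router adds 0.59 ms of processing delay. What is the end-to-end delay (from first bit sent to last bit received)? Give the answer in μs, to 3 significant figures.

L = 2000 × 8 = 16000 bits.
Transmission delay per hop = L/R = 16000/730000000 = 21.9178 μs; 4 hops → 87.6712 μs.
Propagation delays (d/s per hop): 7.45, 0.887701, 0.3675, 5.5 μs; sum = 14.2052 μs.
Processing at 3 router(s): 3 × 0.59 ms = 1770 μs.
End-to-end = 1870 μs.

1870 μs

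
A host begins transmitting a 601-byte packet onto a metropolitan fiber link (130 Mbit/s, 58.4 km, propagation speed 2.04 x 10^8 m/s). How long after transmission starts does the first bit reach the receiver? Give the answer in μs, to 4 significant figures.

286.3 μs

First bit experiences only propagation delay: d/s = 58400/204000000 = 286.3 μs.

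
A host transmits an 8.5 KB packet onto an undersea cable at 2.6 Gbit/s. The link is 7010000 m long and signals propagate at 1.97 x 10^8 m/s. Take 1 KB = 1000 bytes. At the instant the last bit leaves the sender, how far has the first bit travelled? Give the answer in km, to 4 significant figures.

t_tx = L/R = 68000/2600000000 = 2.61538e-05 s.
Distance = s × t_tx = 197000000 × 2.61538e-05 = 5.152 km.

5.152 km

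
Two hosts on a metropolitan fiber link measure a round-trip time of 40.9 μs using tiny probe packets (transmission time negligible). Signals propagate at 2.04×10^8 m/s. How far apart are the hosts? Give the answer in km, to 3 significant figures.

4.17 km

One-way propagation = RTT/2 = 20.45 μs.
d = s × t = 204000000 × 2.045e-05 = 4.17 km.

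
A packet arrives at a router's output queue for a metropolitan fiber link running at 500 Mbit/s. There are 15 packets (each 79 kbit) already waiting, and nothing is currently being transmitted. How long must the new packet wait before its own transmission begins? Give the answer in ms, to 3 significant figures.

Each queued packet: L/R = 79000/500000000 = 0.158 ms.
15 queued → 2.37 ms.
Queuing delay = 2.37 ms.

2.37 ms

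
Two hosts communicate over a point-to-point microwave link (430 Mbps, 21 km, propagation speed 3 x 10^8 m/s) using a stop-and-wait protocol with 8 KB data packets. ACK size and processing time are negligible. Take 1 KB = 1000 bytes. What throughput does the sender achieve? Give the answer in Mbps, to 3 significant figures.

222 Mbps

t_tx = L/R = 64000/430000000 = 0.000148837 s.
t_prop = 21000/300000000 = 7e-05 s; RTT = 0.00014 s.
Cycle = t_tx + RTT = 0.000288837 s.
Throughput = L / cycle = 64000 / 0.000288837 = 222 Mbps.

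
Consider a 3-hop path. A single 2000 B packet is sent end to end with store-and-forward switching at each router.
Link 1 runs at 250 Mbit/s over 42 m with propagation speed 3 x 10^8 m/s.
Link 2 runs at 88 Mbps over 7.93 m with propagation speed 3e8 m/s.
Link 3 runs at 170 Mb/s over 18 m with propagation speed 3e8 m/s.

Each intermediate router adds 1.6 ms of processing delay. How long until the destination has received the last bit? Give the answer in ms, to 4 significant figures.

3.540 ms

L = 2000 × 8 = 16000 bits.
Transmission delays (L/R per hop): 0.064, 0.181818, 0.0941176 ms; sum = 0.339936 ms.
Propagation delays (d/s per hop): 0.00014, 2.64333e-05, 6e-05 ms; sum = 0.000226433 ms.
Processing at 2 router(s): 2 × 1.6 ms = 3.2 ms.
End-to-end = 3.540 ms.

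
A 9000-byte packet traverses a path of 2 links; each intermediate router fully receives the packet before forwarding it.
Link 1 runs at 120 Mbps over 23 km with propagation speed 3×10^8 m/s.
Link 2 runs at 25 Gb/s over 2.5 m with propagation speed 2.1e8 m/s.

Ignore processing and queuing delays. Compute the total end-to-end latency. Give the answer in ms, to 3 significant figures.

L = 9000 × 8 = 72000 bits.
Transmission delays (L/R per hop): 0.6, 0.00288 ms; sum = 0.60288 ms.
Propagation delays (d/s per hop): 0.0766667, 1.19048e-05 ms; sum = 0.0766786 ms.
End-to-end = 0.680 ms.

0.680 ms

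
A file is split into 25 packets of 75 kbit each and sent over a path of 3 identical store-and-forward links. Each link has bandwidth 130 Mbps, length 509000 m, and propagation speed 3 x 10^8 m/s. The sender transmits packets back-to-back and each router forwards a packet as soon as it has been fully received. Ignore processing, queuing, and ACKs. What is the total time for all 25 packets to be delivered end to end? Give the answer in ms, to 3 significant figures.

Per-hop transmission t_tx = L/R = 75000/130000000 = 0.576923 ms.
Per-hop propagation t_prop = 509000/300000000 = 1.69667 ms.
Pipeline fill: first packet needs 3·t_tx to clear all hops; remaining 24 packets each add one t_tx.
Total = (3+25-1)·t_tx + 3·t_prop = 27·0.576923 + 3·1.69667 = 20.7 ms.

20.7 ms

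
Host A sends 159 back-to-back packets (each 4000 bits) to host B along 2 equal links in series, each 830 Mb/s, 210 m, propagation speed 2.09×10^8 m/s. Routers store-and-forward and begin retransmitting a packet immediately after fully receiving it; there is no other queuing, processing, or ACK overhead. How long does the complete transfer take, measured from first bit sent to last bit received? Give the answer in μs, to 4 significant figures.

773.1 μs

Per-hop transmission t_tx = L/R = 4000/830000000 = 4.81928 μs.
Per-hop propagation t_prop = 210/209000000 = 1.00478 μs.
Pipeline fill: first packet needs 2·t_tx to clear all hops; remaining 158 packets each add one t_tx.
Total = (2+159-1)·t_tx + 2·t_prop = 160·4.81928 + 2·1.00478 = 773.1 μs.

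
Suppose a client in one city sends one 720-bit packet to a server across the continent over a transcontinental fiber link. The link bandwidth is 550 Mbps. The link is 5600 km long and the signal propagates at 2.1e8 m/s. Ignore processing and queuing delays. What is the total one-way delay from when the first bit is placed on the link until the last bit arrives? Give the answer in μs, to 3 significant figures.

26700 μs

Transmission delay = L/R = 720 / 550000000 = 1.30909 μs.
Propagation delay = d/s = 5600000 m / 210000000 m/s = 26666.7 μs.
Total = 26700 μs.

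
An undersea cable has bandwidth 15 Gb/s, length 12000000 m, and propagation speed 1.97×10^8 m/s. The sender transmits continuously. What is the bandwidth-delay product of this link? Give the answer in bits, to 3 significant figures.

Propagation delay = 12000000 / 197000000 = 0.0609137 s.
BDP = R × t_prop = 15000000000 × 0.0609137 = 913706000 bits.

914000000 bits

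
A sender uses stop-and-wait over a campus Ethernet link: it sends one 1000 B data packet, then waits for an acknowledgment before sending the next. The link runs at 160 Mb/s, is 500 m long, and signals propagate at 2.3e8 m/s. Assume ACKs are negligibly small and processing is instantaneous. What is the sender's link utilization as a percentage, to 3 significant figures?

92.0 %

t_tx = L/R = 8000/160000000 = 5e-05 s.
t_prop = 500/2.3e+08 = 2.17391e-06 s; RTT = 4.34783e-06 s.
Cycle = t_tx + RTT = 5.43478e-05 s.
Utilization = t_tx / cycle = 5e-05/5.43478e-05 = 92.0 %.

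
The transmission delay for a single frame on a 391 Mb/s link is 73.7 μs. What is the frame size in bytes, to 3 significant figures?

3600 bytes

L = R × t_tx = 391000000 b/s × 7.37e-05 s = 28816.7 bits.
In bytes: 28816.7 / 8 = 3600 bytes.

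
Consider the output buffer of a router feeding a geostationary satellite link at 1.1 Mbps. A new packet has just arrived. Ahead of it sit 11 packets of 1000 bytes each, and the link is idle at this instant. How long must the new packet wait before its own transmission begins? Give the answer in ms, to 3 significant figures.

80.0 ms

Each queued packet: L/R = 8000/1100000 = 7.27273 ms.
11 queued → 80 ms.
Queuing delay = 80.0 ms.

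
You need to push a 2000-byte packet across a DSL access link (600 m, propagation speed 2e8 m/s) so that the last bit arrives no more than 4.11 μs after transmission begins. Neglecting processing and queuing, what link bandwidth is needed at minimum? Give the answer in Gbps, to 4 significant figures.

L = 16000 bits.
Propagation delay = 600 / 200000000 = 3 μs.
Transmission budget = 4.11 − 3 = 1.11 μs.
R ≥ L / t_tx = 16000 bits / 1.11e-06 s = 14.41 Gbps.

14.41 Gbps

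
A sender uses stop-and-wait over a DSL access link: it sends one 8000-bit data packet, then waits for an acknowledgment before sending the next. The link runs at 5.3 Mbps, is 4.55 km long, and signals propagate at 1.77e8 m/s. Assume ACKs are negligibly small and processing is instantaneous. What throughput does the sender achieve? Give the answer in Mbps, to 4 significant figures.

5.125 Mbps

t_tx = L/R = 8000/5300000 = 0.00150943 s.
t_prop = 4550/177000000 = 2.57062e-05 s; RTT = 5.14124e-05 s.
Cycle = t_tx + RTT = 0.00156085 s.
Throughput = L / cycle = 8000 / 0.00156085 = 5.125 Mbps.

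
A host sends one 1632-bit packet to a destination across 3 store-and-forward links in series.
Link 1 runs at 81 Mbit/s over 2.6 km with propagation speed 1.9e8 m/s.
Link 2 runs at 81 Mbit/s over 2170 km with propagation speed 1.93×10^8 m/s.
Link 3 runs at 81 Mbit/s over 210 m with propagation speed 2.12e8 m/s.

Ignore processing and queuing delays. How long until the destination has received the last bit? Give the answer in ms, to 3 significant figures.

11.3 ms

Transmission delay per hop = L/R = 1632/81000000 = 0.0201481 ms; 3 hops → 0.0604444 ms.
Propagation delays (d/s per hop): 0.0136842, 11.2435, 0.000990566 ms; sum = 11.2582 ms.
End-to-end = 11.3 ms.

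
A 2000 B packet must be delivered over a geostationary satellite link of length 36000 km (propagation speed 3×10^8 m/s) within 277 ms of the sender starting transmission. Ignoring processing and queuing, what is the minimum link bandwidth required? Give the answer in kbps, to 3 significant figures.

102 kbps

L = 16000 bits.
Propagation delay = 36000000 / 300000000 = 120 ms.
Transmission budget = 277 − 120 = 157 ms.
R ≥ L / t_tx = 16000 bits / 0.157 s = 102 kbps.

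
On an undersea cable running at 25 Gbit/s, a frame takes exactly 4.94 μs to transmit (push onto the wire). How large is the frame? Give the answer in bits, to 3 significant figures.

124000 bits

L = R × t_tx = 25000000000 b/s × 4.94e-06 s = 123500 bits.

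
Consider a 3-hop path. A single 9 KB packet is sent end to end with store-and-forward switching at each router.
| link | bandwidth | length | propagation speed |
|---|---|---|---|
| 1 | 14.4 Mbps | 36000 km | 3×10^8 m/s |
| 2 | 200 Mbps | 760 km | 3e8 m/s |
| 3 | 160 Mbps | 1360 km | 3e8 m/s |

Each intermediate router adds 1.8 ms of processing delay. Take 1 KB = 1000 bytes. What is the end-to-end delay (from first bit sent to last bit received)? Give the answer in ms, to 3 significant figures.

136 ms

L = 72000 bits.
Transmission delays (L/R per hop): 5, 0.36, 0.45 ms; sum = 5.81 ms.
Propagation delays (d/s per hop): 120, 2.53333, 4.53333 ms; sum = 127.067 ms.
Processing at 2 router(s): 2 × 1.8 ms = 3.6 ms.
End-to-end = 136 ms.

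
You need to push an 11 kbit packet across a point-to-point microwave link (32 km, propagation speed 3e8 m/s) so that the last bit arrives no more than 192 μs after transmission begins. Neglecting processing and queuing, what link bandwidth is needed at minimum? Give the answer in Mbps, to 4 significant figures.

128.9 Mbps

Propagation delay = 32000 / 300000000 = 106.667 μs.
Transmission budget = 192 − 106.667 = 85.3333 μs.
R ≥ L / t_tx = 11000 bits / 8.53333e-05 s = 128.9 Mbps.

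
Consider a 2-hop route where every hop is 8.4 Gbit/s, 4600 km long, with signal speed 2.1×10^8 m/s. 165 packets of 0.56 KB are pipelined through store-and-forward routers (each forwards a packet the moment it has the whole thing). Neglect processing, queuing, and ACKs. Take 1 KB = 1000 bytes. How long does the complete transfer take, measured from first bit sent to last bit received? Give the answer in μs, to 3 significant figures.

43900 μs

Per-hop transmission t_tx = L/R = 4480/8400000000 = 0.533333 μs.
Per-hop propagation t_prop = 4600000/210000000 = 21904.8 μs.
Pipeline fill: first packet needs 2·t_tx to clear all hops; remaining 164 packets each add one t_tx.
Total = (2+165-1)·t_tx + 2·t_prop = 166·0.533333 + 2·21904.8 = 43900 μs.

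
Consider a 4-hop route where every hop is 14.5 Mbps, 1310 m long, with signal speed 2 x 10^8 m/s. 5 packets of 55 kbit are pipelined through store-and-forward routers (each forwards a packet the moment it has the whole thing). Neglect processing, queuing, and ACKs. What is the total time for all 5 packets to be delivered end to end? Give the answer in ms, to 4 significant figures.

Per-hop transmission t_tx = L/R = 55000/14500000 = 3.7931 ms.
Per-hop propagation t_prop = 1310/200000000 = 0.00655 ms.
Pipeline fill: first packet needs 4·t_tx to clear all hops; remaining 4 packets each add one t_tx.
Total = (4+5-1)·t_tx + 4·t_prop = 8·3.7931 + 4·0.00655 = 30.37 ms.

30.37 ms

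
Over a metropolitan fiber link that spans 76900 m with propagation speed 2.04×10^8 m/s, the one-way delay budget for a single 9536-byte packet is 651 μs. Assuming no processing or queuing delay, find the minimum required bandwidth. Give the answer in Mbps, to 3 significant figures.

278 Mbps

L = 76288 bits.
Propagation delay = 76900 / 204000000 = 376.961 μs.
Transmission budget = 651 − 376.961 = 274.039 μs.
R ≥ L / t_tx = 76288 bits / 0.000274039 s = 278 Mbps.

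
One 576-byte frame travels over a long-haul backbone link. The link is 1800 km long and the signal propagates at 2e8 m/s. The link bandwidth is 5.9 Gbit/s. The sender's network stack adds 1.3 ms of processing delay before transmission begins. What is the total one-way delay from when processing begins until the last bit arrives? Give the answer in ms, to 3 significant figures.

L = 576 × 8 = 4608 bits.
Transmission delay = L/R = 4608 / 5900000000 = 0.000781017 ms.
Propagation delay = d/s = 1800000 m / 200000000 m/s = 9 ms.
Plus processing delay 1.3 ms = 1.3 ms.
Total = 10.3 ms.

10.3 ms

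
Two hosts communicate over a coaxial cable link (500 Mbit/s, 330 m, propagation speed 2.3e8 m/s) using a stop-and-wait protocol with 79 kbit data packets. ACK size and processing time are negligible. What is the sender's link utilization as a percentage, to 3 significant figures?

98.2 %

t_tx = L/R = 79000/500000000 = 0.000158 s.
t_prop = 330/2.3e+08 = 1.43478e-06 s; RTT = 2.86957e-06 s.
Cycle = t_tx + RTT = 0.00016087 s.
Utilization = t_tx / cycle = 0.000158/0.00016087 = 98.2 %.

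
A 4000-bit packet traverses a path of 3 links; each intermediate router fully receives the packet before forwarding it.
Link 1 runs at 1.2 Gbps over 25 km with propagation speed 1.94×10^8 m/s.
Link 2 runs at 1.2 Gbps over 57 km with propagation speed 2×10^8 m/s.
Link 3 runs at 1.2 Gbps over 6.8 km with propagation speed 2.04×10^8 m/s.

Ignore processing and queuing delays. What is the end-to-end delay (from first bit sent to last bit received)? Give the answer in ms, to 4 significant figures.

Transmission delay per hop = L/R = 4000/1200000000 = 0.00333333 ms; 3 hops → 0.01 ms.
Propagation delays (d/s per hop): 0.128866, 0.285, 0.0333333 ms; sum = 0.447199 ms.
End-to-end = 0.4572 ms.

0.4572 ms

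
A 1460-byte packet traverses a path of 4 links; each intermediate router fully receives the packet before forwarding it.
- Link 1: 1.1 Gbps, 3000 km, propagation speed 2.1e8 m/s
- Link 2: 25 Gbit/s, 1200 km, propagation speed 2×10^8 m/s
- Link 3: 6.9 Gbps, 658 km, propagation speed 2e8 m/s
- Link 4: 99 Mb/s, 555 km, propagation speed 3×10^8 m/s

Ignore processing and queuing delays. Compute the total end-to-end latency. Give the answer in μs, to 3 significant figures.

25600 μs

L = 1460 × 8 = 11680 bits.
Transmission delays (L/R per hop): 10.6182, 0.4672, 1.69275, 117.98 μs; sum = 130.758 μs.
Propagation delays (d/s per hop): 14285.7, 6000, 3290, 1850 μs; sum = 25425.7 μs.
End-to-end = 25600 μs.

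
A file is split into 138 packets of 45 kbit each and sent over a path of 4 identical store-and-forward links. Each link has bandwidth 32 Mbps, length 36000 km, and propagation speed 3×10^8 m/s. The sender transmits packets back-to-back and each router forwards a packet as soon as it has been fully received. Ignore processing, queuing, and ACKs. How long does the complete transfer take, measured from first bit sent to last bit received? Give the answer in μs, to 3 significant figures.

Per-hop transmission t_tx = L/R = 45000/32000000 = 1406.25 μs.
Per-hop propagation t_prop = 36000000/300000000 = 120000 μs.
Pipeline fill: first packet needs 4·t_tx to clear all hops; remaining 137 packets each add one t_tx.
Total = (4+138-1)·t_tx + 4·t_prop = 141·1406.25 + 4·120000 = 678000 μs.

678000 μs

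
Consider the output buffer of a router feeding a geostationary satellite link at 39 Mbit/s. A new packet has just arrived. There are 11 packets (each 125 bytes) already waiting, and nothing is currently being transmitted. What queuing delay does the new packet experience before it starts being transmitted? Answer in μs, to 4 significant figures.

282.1 μs

Each queued packet: L/R = 1000/39000000 = 25.641 μs.
11 queued → 282.051 μs.
Queuing delay = 282.1 μs.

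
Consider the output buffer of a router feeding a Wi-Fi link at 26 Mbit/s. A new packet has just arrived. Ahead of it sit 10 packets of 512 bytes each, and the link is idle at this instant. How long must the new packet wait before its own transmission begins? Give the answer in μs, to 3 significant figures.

Each queued packet: L/R = 4096/26000000 = 157.538 μs.
10 queued → 1575.38 μs.
Queuing delay = 1580 μs.

1580 μs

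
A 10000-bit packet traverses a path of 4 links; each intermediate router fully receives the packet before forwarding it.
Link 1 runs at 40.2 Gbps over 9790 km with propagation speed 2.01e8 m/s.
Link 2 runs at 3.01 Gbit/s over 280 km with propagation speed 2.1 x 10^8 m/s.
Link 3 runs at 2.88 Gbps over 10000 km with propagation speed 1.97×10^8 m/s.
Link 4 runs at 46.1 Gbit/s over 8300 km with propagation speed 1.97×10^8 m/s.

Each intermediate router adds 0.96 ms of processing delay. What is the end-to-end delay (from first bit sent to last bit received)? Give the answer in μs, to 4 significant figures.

145800 μs

Transmission delays (L/R per hop): 0.248756, 3.32226, 3.47222, 0.21692 μs; sum = 7.26016 μs.
Propagation delays (d/s per hop): 48706.5, 1333.33, 50761.4, 42132 μs; sum = 142933 μs.
Processing at 3 router(s): 3 × 0.96 ms = 2880 μs.
End-to-end = 145800 μs.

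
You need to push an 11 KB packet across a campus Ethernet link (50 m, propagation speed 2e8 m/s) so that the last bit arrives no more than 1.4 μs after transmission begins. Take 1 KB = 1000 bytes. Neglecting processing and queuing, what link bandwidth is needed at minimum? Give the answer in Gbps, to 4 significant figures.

76.52 Gbps

L = 88000 bits.
Propagation delay = 50 / 200000000 = 0.25 μs.
Transmission budget = 1.4 − 0.25 = 1.15 μs.
R ≥ L / t_tx = 88000 bits / 1.15e-06 s = 76.52 Gbps.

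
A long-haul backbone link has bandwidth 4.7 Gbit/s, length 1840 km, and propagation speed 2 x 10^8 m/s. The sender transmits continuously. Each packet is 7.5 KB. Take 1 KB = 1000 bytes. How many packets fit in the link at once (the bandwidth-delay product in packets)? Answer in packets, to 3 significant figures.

Propagation delay = 1840000 / 200000000 = 0.0092 s.
BDP = R × t_prop = 4700000000 × 0.0092 = 43240000 bits.
In packets of 60000 bits: 721 packets.

721 packets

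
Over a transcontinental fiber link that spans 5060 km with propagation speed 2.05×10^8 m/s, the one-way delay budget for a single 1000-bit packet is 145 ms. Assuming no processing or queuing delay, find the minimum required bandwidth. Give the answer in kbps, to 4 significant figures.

Propagation delay = 5060000 / 2.05e+08 = 24.6829 ms.
Transmission budget = 145 − 24.6829 = 120.317 ms.
R ≥ L / t_tx = 1000 bits / 0.120317 s = 8.311 kbps.

8.311 kbps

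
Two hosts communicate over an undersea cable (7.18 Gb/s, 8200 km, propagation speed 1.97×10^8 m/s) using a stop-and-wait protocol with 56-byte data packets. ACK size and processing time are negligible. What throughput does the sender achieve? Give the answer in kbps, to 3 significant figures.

5.38 kbps

t_tx = L/R = 448/7180000000 = 6.23955e-08 s.
t_prop = 8200000/197000000 = 0.0416244 s; RTT = 0.0832487 s.
Cycle = t_tx + RTT = 0.0832488 s.
Throughput = L / cycle = 448 / 0.0832488 = 5.38 kbps.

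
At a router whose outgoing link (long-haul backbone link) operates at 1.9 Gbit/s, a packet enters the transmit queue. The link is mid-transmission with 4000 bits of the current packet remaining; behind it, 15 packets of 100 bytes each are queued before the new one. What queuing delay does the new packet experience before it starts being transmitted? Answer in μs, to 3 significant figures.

8.42 μs

Each queued packet: L/R = 800/1900000000 = 0.421053 μs.
15 queued → 6.31579 μs.
Plus remaining 4000 bits of current packet: 2.10526 μs.
Queuing delay = 8.42 μs.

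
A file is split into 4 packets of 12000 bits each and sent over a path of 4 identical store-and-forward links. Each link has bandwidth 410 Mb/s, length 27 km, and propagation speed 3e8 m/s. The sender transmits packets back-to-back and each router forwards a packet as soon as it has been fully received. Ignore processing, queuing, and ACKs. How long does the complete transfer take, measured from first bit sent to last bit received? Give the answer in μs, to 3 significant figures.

Per-hop transmission t_tx = L/R = 12000/410000000 = 29.2683 μs.
Per-hop propagation t_prop = 27000/300000000 = 90 μs.
Pipeline fill: first packet needs 4·t_tx to clear all hops; remaining 3 packets each add one t_tx.
Total = (4+4-1)·t_tx + 4·t_prop = 7·29.2683 + 4·90 = 565 μs.

565 μs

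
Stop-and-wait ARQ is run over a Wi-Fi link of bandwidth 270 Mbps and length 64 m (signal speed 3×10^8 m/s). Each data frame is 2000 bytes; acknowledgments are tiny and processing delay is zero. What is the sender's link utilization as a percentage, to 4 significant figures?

99.29 %

t_tx = L/R = 16000/270000000 = 5.92593e-05 s.
t_prop = 64/300000000 = 2.13333e-07 s; RTT = 4.26667e-07 s.
Cycle = t_tx + RTT = 5.96859e-05 s.
Utilization = t_tx / cycle = 5.92593e-05/5.96859e-05 = 99.29 %.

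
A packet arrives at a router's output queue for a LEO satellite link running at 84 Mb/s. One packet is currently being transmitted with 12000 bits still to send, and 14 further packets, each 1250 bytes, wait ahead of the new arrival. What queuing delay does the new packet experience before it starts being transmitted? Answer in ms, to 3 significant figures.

Each queued packet: L/R = 10000/84000000 = 0.119048 ms.
14 queued → 1.66667 ms.
Plus remaining 12000 bits of current packet: 0.142857 ms.
Queuing delay = 1.81 ms.

1.81 ms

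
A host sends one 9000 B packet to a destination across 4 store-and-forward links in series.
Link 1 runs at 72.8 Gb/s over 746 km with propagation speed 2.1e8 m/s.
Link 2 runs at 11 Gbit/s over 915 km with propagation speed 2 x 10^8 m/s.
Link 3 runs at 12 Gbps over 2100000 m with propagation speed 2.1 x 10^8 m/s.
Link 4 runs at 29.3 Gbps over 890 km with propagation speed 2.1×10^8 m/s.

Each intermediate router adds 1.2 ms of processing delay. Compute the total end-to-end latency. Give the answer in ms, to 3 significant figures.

26.0 ms

L = 9000 × 8 = 72000 bits.
Transmission delays (L/R per hop): 0.000989011, 0.00654545, 0.006, 0.00245734 ms; sum = 0.0159918 ms.
Propagation delays (d/s per hop): 3.55238, 4.575, 10, 4.2381 ms; sum = 22.3655 ms.
Processing at 3 router(s): 3 × 1.2 ms = 3.6 ms.
End-to-end = 26.0 ms.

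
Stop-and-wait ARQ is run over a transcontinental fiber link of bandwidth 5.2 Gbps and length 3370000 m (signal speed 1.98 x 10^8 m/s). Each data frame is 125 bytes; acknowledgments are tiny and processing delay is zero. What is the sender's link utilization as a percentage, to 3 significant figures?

t_tx = L/R = 1000/5200000000 = 1.92308e-07 s.
t_prop = 3370000/198000000 = 0.0170202 s; RTT = 0.0340404 s.
Cycle = t_tx + RTT = 0.0340406 s.
Utilization = t_tx / cycle = 1.92308e-07/0.0340406 = 0.000565 %.

0.000565 %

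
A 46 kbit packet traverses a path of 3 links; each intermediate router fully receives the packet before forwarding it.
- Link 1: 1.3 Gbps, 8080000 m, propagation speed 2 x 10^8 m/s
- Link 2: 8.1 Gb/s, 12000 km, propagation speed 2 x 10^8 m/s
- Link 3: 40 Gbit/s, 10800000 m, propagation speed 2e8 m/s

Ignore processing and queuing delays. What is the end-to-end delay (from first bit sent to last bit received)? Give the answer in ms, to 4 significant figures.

L = 46000 bits.
Transmission delays (L/R per hop): 0.0353846, 0.00567901, 0.00115 ms; sum = 0.0422136 ms.
Propagation delays (d/s per hop): 40.4, 60, 54 ms; sum = 154.4 ms.
End-to-end = 154.4 ms.

154.4 ms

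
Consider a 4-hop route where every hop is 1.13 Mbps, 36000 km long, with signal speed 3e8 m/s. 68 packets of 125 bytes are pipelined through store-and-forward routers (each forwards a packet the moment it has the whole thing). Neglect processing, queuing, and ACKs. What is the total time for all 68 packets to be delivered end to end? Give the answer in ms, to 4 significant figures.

542.8 ms

Per-hop transmission t_tx = L/R = 1000/1130000 = 0.884956 ms.
Per-hop propagation t_prop = 36000000/300000000 = 120 ms.
Pipeline fill: first packet needs 4·t_tx to clear all hops; remaining 67 packets each add one t_tx.
Total = (4+68-1)·t_tx + 4·t_prop = 71·0.884956 + 4·120 = 542.8 ms.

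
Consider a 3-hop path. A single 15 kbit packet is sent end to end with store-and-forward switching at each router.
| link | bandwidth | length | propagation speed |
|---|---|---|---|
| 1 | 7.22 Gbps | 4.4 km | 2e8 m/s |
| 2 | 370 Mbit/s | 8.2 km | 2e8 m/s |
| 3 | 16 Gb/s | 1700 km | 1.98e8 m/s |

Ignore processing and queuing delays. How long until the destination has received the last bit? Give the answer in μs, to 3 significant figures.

8690 μs

L = 15000 bits.
Transmission delays (L/R per hop): 2.07756, 40.5405, 0.9375 μs; sum = 43.5556 μs.
Propagation delays (d/s per hop): 22, 41, 8585.86 μs; sum = 8648.86 μs.
End-to-end = 8690 μs.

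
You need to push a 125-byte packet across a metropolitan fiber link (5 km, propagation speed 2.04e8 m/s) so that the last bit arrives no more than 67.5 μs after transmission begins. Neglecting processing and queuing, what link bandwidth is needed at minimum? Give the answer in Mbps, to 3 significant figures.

23.3 Mbps

L = 1000 bits.
Propagation delay = 5000 / 204000000 = 24.5098 μs.
Transmission budget = 67.5 − 24.5098 = 42.9902 μs.
R ≥ L / t_tx = 1000 bits / 4.29902e-05 s = 23.3 Mbps.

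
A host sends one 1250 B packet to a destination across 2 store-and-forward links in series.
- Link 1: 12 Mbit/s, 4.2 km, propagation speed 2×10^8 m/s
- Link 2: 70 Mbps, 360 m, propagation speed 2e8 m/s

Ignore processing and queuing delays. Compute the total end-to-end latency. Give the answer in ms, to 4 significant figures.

0.9990 ms

L = 1250 × 8 = 10000 bits.
Transmission delays (L/R per hop): 0.833333, 0.142857 ms; sum = 0.97619 ms.
Propagation delays (d/s per hop): 0.021, 0.0018 ms; sum = 0.0228 ms.
End-to-end = 0.9990 ms.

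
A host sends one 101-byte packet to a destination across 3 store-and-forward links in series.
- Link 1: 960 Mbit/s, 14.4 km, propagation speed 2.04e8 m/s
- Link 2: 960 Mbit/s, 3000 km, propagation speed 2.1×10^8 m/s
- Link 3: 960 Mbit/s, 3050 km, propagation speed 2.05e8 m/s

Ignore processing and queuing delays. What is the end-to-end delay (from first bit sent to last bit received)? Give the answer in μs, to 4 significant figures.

L = 101 × 8 = 808 bits.
Transmission delay per hop = L/R = 808/960000000 = 0.841667 μs; 3 hops → 2.525 μs.
Propagation delays (d/s per hop): 70.5882, 14285.7, 14878 μs; sum = 29234.4 μs.
End-to-end = 29240 μs.

29240 μs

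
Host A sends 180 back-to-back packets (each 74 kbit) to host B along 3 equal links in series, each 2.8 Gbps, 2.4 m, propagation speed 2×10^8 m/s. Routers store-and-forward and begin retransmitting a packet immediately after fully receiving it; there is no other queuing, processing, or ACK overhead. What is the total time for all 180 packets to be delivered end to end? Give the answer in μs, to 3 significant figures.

4810 μs

Per-hop transmission t_tx = L/R = 74000/2800000000 = 26.4286 μs.
Per-hop propagation t_prop = 2.4/200000000 = 0.012 μs.
Pipeline fill: first packet needs 3·t_tx to clear all hops; remaining 179 packets each add one t_tx.
Total = (3+180-1)·t_tx + 3·t_prop = 182·26.4286 + 3·0.012 = 4810 μs.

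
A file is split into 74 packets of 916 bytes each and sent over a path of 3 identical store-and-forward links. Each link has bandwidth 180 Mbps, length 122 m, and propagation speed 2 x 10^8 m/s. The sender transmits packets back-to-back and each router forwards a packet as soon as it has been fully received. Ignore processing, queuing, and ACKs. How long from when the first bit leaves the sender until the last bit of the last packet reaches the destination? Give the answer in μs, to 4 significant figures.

3096 μs

Per-hop transmission t_tx = L/R = 7328/180000000 = 40.7111 μs.
Per-hop propagation t_prop = 122/200000000 = 0.61 μs.
Pipeline fill: first packet needs 3·t_tx to clear all hops; remaining 73 packets each add one t_tx.
Total = (3+74-1)·t_tx + 3·t_prop = 76·40.7111 + 3·0.61 = 3096 μs.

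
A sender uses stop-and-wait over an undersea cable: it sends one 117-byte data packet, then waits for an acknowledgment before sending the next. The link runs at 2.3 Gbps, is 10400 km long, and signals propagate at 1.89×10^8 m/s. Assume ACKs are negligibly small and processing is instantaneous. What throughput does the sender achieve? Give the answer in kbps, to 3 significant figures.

8.50 kbps

t_tx = L/R = 936/2300000000 = 4.06957e-07 s.
t_prop = 10400000/189000000 = 0.0550265 s; RTT = 0.110053 s.
Cycle = t_tx + RTT = 0.110053 s.
Throughput = L / cycle = 936 / 0.110053 = 8.50 kbps.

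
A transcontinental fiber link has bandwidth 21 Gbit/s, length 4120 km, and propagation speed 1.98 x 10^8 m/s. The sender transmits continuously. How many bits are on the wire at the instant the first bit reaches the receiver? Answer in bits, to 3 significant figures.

437000000 bits

Propagation delay = 4120000 / 198000000 = 0.0208081 s.
BDP = R × t_prop = 21000000000 × 0.0208081 = 436970000 bits.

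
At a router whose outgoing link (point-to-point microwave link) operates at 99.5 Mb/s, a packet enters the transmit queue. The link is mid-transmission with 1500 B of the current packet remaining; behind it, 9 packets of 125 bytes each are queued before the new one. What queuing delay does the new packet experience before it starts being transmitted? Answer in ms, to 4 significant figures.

Each queued packet: L/R = 1000/99500000 = 0.0100503 ms.
9 queued → 0.0904523 ms.
Plus remaining 12000 bits of current packet: 0.120603 ms.
Queuing delay = 0.2111 ms.

0.2111 ms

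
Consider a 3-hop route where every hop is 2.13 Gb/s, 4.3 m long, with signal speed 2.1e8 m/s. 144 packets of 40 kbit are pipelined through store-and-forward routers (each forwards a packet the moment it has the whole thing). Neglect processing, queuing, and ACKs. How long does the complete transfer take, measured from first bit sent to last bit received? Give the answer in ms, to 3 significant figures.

2.74 ms

Per-hop transmission t_tx = L/R = 40000/2130000000 = 0.0187793 ms.
Per-hop propagation t_prop = 4.3/210000000 = 2.04762e-05 ms.
Pipeline fill: first packet needs 3·t_tx to clear all hops; remaining 143 packets each add one t_tx.
Total = (3+144-1)·t_tx + 3·t_prop = 146·0.0187793 + 3·2.04762e-05 = 2.74 ms.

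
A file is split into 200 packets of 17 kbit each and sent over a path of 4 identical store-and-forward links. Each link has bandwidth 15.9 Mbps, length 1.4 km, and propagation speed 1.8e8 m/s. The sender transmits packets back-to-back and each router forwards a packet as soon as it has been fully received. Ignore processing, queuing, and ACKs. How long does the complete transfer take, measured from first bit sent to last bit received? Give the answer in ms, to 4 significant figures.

Per-hop transmission t_tx = L/R = 17000/15900000 = 1.06918 ms.
Per-hop propagation t_prop = 1400/180000000 = 0.00777778 ms.
Pipeline fill: first packet needs 4·t_tx to clear all hops; remaining 199 packets each add one t_tx.
Total = (4+200-1)·t_tx + 4·t_prop = 203·1.06918 + 4·0.00777778 = 217.1 ms.

217.1 ms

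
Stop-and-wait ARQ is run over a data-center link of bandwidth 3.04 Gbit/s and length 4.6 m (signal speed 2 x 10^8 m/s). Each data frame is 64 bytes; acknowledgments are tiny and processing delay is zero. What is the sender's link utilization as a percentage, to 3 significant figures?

78.5 %

t_tx = L/R = 512/3040000000 = 1.68421e-07 s.
t_prop = 4.6/200000000 = 2.3e-08 s; RTT = 4.6e-08 s.
Cycle = t_tx + RTT = 2.14421e-07 s.
Utilization = t_tx / cycle = 1.68421e-07/2.14421e-07 = 78.5 %.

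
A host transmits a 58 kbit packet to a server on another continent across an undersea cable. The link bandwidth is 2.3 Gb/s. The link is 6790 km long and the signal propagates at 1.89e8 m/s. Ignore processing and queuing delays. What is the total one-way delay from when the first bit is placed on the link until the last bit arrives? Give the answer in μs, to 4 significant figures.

35950 μs

L = 58000 bits.
Transmission delay = L/R = 58000 / 2300000000 = 25.2174 μs.
Propagation delay = d/s = 6790000 m / 189000000 m/s = 35925.9 μs.
Total = 35950 μs.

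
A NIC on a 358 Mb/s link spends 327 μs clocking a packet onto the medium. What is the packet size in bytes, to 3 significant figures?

L = R × t_tx = 358000000 b/s × 0.000327 s = 117066 bits.
In bytes: 117066 / 8 = 14600 bytes.

14600 bytes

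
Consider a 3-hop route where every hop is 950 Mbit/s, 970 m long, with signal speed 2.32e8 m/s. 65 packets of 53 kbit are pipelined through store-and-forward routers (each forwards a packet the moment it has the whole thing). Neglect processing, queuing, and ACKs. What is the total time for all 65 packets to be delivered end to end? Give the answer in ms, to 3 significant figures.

Per-hop transmission t_tx = L/R = 53000/950000000 = 0.0557895 ms.
Per-hop propagation t_prop = 970/2.32e+08 = 0.00418103 ms.
Pipeline fill: first packet needs 3·t_tx to clear all hops; remaining 64 packets each add one t_tx.
Total = (3+65-1)·t_tx + 3·t_prop = 67·0.0557895 + 3·0.00418103 = 3.75 ms.

3.75 ms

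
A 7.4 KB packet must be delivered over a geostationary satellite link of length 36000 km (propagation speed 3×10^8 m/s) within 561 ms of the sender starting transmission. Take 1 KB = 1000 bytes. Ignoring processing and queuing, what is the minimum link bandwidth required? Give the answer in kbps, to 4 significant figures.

134.2 kbps

L = 59200 bits.
Propagation delay = 36000000 / 300000000 = 120 ms.
Transmission budget = 561 − 120 = 441 ms.
R ≥ L / t_tx = 59200 bits / 0.441 s = 134.2 kbps.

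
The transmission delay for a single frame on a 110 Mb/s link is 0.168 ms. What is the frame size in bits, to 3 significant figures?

18500 bits

L = R × t_tx = 110000000 b/s × 0.000168 s = 18480 bits.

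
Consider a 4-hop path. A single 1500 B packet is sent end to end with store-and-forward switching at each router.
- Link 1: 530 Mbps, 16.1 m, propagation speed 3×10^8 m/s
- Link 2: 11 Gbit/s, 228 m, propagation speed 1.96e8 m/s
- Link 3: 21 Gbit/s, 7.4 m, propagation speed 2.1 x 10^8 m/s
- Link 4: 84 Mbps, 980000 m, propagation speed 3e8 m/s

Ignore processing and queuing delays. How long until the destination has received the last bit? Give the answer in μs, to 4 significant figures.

3435 μs

L = 1500 × 8 = 12000 bits.
Transmission delays (L/R per hop): 22.6415, 1.09091, 0.571429, 142.857 μs; sum = 167.161 μs.
Propagation delays (d/s per hop): 0.0536667, 1.16327, 0.0352381, 3266.67 μs; sum = 3267.92 μs.
End-to-end = 3435 μs.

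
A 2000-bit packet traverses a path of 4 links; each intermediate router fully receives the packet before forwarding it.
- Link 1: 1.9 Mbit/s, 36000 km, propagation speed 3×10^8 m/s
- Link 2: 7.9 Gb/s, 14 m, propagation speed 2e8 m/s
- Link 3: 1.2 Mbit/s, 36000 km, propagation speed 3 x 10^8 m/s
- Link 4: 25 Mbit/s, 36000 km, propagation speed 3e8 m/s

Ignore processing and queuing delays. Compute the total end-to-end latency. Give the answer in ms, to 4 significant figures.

362.8 ms

Transmission delays (L/R per hop): 1.05263, 0.000253165, 1.66667, 0.08 ms; sum = 2.79955 ms.
Propagation delays (d/s per hop): 120, 7e-05, 120, 120 ms; sum = 360 ms.
End-to-end = 362.8 ms.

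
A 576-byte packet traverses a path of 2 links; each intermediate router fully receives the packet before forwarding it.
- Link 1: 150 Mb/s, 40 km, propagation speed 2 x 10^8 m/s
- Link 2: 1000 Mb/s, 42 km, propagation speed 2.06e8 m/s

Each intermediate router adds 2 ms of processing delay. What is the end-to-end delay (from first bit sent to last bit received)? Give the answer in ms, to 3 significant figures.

L = 576 × 8 = 4608 bits.
Transmission delays (L/R per hop): 0.03072, 0.004608 ms; sum = 0.035328 ms.
Propagation delays (d/s per hop): 0.2, 0.203883 ms; sum = 0.403883 ms.
Processing at 1 router(s): 1 × 2 ms = 2 ms.
End-to-end = 2.44 ms.

2.44 ms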